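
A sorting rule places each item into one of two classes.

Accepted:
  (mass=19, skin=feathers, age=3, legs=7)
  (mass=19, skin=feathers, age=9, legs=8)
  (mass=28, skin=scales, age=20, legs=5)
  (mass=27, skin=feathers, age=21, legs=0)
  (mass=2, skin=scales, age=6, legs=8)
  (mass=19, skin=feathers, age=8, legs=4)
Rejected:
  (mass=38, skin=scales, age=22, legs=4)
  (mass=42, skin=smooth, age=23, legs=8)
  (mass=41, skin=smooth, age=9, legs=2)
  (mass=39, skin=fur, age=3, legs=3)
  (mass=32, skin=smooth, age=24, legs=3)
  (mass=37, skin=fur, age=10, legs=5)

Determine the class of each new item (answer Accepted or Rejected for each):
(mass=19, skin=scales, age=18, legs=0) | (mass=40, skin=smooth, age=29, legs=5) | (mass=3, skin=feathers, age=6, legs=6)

Accepted, Rejected, Accepted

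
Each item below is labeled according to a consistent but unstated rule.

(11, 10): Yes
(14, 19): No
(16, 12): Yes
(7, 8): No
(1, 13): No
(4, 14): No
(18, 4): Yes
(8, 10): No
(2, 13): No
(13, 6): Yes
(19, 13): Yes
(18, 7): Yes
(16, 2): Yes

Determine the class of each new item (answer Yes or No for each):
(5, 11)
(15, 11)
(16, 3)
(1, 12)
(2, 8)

Rule: first > second. This holds for each 'Yes' example and fails for each 'No' one.
(5, 11): 5 < 11 — fails this test, so No.
(15, 11): 15 > 11 — checks out, so Yes.
(16, 3): 16 > 3 — checks out, so Yes.
(1, 12): 1 < 12 — fails this test, so No.
(2, 8): 2 < 8 — fails this test, so No.

No, Yes, Yes, No, No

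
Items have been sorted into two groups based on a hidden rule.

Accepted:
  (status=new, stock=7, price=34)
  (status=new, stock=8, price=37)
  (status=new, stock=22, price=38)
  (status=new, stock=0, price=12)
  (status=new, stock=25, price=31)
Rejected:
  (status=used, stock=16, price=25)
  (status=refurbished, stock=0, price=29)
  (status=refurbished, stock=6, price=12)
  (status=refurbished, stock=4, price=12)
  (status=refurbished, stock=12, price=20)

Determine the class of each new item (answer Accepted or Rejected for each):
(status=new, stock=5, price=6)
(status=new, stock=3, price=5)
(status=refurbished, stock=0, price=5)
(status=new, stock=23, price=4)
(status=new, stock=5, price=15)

Accepted, Accepted, Rejected, Accepted, Accepted

A rule that fits every label: status is new — true of each 'Accepted' example, false of each 'Rejected' one.
Accepted: (status=new, stock=5, price=6), since status is new. Accepted: (status=new, stock=3, price=5), since status is new. Rejected: (status=refurbished, stock=0, price=5), since status is refurbished. Accepted: (status=new, stock=23, price=4), since status is new. Accepted: (status=new, stock=5, price=15), since status is new.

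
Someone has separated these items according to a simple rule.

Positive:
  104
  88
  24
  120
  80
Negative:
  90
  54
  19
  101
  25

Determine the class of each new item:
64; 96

Every 'Positive' example satisfies: multiple of 4. None of the 'Negative' examples do.
64: 64 = 4·16, meets the rule → Positive.
96: 96 = 4·24, meets the rule → Positive.

Positive, Positive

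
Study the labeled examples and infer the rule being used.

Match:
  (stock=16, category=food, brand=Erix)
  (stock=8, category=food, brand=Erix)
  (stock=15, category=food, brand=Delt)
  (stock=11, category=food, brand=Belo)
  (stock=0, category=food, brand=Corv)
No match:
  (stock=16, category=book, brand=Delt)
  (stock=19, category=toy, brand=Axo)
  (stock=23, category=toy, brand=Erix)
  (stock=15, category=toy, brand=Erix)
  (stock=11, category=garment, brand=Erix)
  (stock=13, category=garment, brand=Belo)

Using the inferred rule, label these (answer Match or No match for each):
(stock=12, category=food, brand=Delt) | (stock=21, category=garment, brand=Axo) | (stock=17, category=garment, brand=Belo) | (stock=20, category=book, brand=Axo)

Looking at the examples, the only property every 'Match' case has and every 'No match' case lacks is: category is food.
Match: (stock=12, category=food, brand=Delt), since category is food. No match: (stock=21, category=garment, brand=Axo), since category is garment. No match: (stock=17, category=garment, brand=Belo), since category is garment. No match: (stock=20, category=book, brand=Axo), since category is book.

Match, No match, No match, No match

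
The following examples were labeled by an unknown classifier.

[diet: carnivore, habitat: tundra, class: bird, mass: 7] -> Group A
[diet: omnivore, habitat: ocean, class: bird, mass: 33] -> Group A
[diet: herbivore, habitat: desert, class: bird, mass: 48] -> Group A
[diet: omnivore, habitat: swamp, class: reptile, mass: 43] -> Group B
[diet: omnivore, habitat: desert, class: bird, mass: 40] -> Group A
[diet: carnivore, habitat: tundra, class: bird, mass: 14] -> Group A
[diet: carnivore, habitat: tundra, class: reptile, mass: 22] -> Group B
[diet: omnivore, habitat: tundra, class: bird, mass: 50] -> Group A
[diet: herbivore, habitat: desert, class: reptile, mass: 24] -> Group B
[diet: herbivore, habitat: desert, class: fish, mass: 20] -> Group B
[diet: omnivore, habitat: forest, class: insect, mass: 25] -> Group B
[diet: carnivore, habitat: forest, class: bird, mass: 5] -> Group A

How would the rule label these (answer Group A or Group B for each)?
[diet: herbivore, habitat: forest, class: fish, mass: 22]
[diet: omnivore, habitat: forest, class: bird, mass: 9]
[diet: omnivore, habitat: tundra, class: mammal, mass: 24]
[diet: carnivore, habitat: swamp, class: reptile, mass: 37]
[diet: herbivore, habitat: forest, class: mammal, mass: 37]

Group B, Group A, Group B, Group B, Group B

The classifier is using: class is bird.
[diet: herbivore, habitat: forest, class: fish, mass: 22] → class is fish → Group B.
[diet: omnivore, habitat: forest, class: bird, mass: 9] → class is bird → Group A.
[diet: omnivore, habitat: tundra, class: mammal, mass: 24] → class is mammal → Group B.
[diet: carnivore, habitat: swamp, class: reptile, mass: 37] → class is reptile → Group B.
[diet: herbivore, habitat: forest, class: mammal, mass: 37] → class is mammal → Group B.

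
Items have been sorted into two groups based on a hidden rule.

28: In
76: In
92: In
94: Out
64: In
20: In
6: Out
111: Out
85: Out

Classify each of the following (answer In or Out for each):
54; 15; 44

All 'In' examples share one property — multiple of 4 — and every 'Out' example lacks it.

Out, Out, In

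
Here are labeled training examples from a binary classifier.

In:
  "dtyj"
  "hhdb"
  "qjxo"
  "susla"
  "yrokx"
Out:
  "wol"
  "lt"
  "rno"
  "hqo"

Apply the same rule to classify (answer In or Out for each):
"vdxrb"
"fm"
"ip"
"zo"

In, Out, Out, Out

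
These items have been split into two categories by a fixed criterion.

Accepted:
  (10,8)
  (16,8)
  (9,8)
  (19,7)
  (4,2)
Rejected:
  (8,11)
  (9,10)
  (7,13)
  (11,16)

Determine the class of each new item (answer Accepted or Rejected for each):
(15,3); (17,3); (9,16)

Accepted, Accepted, Rejected

All 'Accepted' examples share one property — first > second — and every 'Rejected' example lacks it.
(15,3): Accepted (15 > 3).
(17,3): Accepted (17 > 3).
(9,16): Rejected (9 < 16).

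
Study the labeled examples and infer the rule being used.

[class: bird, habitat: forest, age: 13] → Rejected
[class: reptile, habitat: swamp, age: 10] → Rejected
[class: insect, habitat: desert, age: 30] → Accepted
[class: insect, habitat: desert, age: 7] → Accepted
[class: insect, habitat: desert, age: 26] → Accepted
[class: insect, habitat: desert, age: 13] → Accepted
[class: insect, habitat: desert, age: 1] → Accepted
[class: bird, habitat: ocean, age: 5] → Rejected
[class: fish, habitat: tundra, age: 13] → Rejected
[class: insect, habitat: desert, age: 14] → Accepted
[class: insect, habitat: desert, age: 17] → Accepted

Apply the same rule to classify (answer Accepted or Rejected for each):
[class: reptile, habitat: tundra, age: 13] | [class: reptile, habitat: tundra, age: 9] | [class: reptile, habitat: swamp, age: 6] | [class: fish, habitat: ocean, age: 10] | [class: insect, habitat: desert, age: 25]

Rejected, Rejected, Rejected, Rejected, Accepted

'Accepted' ⟺ class is insect.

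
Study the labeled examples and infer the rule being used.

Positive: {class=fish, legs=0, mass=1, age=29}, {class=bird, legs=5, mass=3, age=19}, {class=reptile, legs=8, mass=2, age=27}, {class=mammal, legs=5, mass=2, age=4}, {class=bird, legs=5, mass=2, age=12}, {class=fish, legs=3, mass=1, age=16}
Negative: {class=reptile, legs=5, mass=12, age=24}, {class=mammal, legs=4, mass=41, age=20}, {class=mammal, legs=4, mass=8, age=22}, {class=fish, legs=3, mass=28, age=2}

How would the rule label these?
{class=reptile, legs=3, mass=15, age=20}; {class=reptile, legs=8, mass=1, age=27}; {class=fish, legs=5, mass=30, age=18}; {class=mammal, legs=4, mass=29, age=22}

Negative, Positive, Negative, Negative

One predicate separates the groups cleanly: mass ≤ 3.
{class=reptile, legs=3, mass=15, age=20}: Negative (mass = 15). {class=reptile, legs=8, mass=1, age=27}: Positive (mass = 1). {class=fish, legs=5, mass=30, age=18}: Negative (mass = 30). {class=mammal, legs=4, mass=29, age=22}: Negative (mass = 29).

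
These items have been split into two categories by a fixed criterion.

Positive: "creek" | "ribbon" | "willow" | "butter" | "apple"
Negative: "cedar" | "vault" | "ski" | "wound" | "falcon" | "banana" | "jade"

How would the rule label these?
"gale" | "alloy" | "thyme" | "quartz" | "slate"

Every 'Positive' example satisfies: has a double letter. None of the 'Negative' examples do.
Negative: "gale", since no doubled letter.
Positive: "alloy", since 'll' doubled.
Negative: "thyme", since no doubled letter.
Negative: "quartz", since no doubled letter.
Negative: "slate", since no doubled letter.

Negative, Positive, Negative, Negative, Negative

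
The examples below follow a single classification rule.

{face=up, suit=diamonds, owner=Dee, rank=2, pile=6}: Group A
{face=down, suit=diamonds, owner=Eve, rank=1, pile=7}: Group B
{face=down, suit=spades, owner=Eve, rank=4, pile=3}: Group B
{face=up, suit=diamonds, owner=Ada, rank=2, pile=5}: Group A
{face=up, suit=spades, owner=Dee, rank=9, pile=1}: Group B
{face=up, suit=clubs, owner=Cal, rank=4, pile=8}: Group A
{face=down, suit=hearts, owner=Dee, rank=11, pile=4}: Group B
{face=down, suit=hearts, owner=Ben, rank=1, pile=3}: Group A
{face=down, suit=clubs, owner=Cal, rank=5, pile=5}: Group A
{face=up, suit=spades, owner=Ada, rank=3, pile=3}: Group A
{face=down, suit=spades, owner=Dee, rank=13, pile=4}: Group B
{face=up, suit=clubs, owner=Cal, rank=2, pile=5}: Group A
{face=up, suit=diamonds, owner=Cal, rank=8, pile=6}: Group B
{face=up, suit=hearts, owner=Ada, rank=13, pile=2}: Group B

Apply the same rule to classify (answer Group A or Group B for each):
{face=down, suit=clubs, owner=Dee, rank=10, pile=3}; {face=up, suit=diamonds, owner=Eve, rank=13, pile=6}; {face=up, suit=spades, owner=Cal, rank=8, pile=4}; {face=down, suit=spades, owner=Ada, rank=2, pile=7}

Rule: owner is not Eve AND rank ≤ 5. This holds for each 'Group A' example and fails for each 'Group B' one.
{face=down, suit=clubs, owner=Dee, rank=10, pile=3}: owner is Dee, rank = 10, fails this test → Group B.
{face=up, suit=diamonds, owner=Eve, rank=13, pile=6}: owner is Eve, rank = 13, fails this test → Group B.
{face=up, suit=spades, owner=Cal, rank=8, pile=4}: owner is Cal, rank = 8, fails this test → Group B.
{face=down, suit=spades, owner=Ada, rank=2, pile=7}: owner is Ada, rank = 2, qualifies → Group A.

Group B, Group B, Group B, Group A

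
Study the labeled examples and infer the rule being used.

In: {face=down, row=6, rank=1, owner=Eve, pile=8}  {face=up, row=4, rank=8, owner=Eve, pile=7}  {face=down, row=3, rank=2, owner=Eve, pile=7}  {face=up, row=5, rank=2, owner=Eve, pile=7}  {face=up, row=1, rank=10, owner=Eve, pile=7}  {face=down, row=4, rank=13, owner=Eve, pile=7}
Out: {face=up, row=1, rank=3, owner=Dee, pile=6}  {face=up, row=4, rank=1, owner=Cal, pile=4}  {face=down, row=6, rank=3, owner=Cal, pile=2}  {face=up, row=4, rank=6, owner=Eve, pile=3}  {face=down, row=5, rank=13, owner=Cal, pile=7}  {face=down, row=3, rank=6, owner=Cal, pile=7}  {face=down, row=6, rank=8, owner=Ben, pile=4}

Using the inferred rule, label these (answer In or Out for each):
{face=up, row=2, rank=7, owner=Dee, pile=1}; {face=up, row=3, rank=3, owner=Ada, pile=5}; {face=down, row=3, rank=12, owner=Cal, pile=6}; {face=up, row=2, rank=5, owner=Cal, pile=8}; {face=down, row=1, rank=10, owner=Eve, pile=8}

Out, Out, Out, Out, In

'In' ⟺ owner is Eve AND pile ≥ 4.
{face=up, row=2, rank=7, owner=Dee, pile=1} → owner is Dee, pile = 1 → Out.
{face=up, row=3, rank=3, owner=Ada, pile=5} → owner is Ada, pile = 5 → Out.
{face=down, row=3, rank=12, owner=Cal, pile=6} → owner is Cal, pile = 6 → Out.
{face=up, row=2, rank=5, owner=Cal, pile=8} → owner is Cal, pile = 8 → Out.
{face=down, row=1, rank=10, owner=Eve, pile=8} → owner is Eve, pile = 8 → In.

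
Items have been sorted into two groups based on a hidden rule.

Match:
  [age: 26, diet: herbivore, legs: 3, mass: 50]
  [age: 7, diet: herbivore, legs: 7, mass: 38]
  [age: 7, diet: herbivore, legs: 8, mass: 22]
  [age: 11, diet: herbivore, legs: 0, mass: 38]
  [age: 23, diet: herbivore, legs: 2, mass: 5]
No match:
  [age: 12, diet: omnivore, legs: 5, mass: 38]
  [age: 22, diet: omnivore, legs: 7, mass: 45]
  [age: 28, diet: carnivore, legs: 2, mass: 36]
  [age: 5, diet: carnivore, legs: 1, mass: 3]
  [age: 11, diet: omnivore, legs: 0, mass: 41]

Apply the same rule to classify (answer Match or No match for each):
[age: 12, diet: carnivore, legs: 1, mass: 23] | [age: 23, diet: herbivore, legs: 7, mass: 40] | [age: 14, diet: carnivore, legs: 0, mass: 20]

No match, Match, No match

Rule: diet is herbivore. This holds for each 'Match' example and fails for each 'No match' one.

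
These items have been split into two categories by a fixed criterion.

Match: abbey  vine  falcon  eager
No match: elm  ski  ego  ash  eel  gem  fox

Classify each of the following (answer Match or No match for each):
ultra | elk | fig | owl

The simplest hypothesis consistent with all the labels is: length ≥ 4.

Match, No match, No match, No match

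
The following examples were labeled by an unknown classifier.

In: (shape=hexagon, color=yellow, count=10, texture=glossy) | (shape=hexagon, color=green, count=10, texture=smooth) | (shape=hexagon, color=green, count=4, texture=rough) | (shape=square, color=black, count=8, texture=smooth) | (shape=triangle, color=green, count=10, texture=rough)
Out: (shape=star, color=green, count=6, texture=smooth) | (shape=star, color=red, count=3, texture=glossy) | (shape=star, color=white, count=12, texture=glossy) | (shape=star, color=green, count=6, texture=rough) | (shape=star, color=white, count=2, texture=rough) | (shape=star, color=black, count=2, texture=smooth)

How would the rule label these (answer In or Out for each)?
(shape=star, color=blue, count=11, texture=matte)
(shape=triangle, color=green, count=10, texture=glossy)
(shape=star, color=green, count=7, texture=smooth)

Looking at the examples, the only property every 'In' case has and every 'Out' case lacks is: shape is not star.
Out: (shape=star, color=blue, count=11, texture=matte), since shape is star.
In: (shape=triangle, color=green, count=10, texture=glossy), since shape is triangle.
Out: (shape=star, color=green, count=7, texture=smooth), since shape is star.

Out, In, Out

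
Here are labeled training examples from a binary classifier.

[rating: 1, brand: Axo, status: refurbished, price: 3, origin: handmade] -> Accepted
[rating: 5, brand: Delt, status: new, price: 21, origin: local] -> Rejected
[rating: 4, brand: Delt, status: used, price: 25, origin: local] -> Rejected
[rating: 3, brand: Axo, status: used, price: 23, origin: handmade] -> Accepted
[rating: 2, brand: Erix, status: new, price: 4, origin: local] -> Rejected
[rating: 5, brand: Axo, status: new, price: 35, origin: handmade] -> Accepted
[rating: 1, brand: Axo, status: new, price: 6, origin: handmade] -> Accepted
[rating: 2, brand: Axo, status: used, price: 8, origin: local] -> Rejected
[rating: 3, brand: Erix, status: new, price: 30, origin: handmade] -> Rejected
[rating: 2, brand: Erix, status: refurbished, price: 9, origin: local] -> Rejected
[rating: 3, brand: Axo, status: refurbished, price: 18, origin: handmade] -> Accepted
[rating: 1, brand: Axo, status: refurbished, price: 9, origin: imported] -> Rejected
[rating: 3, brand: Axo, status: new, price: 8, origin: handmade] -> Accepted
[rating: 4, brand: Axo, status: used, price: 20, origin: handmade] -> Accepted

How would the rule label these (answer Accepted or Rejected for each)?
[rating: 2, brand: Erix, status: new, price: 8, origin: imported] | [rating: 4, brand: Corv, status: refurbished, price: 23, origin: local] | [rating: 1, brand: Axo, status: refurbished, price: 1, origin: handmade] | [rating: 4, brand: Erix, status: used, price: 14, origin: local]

Rejected, Rejected, Accepted, Rejected

One predicate separates the groups cleanly: brand is Axo AND origin is handmade.
[rating: 2, brand: Erix, status: new, price: 8, origin: imported]: Rejected (brand is Erix, origin is imported). [rating: 4, brand: Corv, status: refurbished, price: 23, origin: local]: Rejected (brand is Corv, origin is local). [rating: 1, brand: Axo, status: refurbished, price: 1, origin: handmade]: Accepted (brand is Axo, origin is handmade). [rating: 4, brand: Erix, status: used, price: 14, origin: local]: Rejected (brand is Erix, origin is local).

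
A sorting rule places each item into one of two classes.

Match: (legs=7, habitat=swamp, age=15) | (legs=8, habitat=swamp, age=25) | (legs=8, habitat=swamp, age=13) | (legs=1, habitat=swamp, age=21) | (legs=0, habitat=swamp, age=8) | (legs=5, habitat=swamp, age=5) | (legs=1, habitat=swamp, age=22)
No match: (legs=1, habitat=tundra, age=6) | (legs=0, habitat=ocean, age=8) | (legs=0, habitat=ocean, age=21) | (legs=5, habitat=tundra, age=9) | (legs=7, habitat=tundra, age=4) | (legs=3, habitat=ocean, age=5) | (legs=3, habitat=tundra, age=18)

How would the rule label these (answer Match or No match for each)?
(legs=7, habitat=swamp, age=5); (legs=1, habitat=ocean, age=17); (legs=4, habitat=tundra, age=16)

Match, No match, No match

A rule that fits every label: habitat is swamp — true of each 'Match' example, false of each 'No match' one.
(legs=7, habitat=swamp, age=5): habitat is swamp, meets the rule → Match. (legs=1, habitat=ocean, age=17): habitat is ocean, lacks this property → No match. (legs=4, habitat=tundra, age=16): habitat is tundra, lacks this property → No match.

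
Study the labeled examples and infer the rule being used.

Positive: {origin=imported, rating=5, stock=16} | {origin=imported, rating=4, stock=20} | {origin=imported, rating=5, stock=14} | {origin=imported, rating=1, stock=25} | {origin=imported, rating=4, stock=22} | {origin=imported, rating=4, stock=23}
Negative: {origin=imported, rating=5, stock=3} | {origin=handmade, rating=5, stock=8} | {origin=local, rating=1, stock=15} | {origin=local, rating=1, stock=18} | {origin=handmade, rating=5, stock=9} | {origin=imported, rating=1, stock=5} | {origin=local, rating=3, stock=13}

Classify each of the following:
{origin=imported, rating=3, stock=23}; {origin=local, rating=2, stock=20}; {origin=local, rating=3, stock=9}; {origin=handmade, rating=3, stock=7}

Every 'Positive' example satisfies: origin is imported AND stock ≥ 8. None of the 'Negative' examples do.

Positive, Negative, Negative, Negative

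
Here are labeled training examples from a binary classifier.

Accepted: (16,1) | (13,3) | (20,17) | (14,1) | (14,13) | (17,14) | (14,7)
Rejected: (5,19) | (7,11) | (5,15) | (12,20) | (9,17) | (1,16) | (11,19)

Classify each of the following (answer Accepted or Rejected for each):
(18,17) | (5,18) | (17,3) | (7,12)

Accepted, Rejected, Accepted, Rejected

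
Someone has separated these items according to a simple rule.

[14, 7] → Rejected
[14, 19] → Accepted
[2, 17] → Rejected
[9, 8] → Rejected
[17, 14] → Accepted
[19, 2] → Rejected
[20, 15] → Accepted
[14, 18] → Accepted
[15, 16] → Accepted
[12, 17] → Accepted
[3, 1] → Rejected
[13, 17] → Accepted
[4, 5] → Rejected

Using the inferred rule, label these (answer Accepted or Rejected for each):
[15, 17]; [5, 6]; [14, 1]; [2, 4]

Accepted, Rejected, Rejected, Rejected

All 'Accepted' examples share one property — sum ≥ 29 — and every 'Rejected' example lacks it.
[15, 17] — 15+17 = 32, hence Accepted. [5, 6] — 5+6 = 11, hence Rejected. [14, 1] — 14+1 = 15, hence Rejected. [2, 4] — 2+4 = 6, hence Rejected.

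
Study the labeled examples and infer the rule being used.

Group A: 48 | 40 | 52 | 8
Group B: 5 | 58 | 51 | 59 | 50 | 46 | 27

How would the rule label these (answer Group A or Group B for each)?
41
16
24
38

Group B, Group A, Group A, Group B

Every 'Group A' example satisfies: multiple of 4. None of the 'Group B' examples do.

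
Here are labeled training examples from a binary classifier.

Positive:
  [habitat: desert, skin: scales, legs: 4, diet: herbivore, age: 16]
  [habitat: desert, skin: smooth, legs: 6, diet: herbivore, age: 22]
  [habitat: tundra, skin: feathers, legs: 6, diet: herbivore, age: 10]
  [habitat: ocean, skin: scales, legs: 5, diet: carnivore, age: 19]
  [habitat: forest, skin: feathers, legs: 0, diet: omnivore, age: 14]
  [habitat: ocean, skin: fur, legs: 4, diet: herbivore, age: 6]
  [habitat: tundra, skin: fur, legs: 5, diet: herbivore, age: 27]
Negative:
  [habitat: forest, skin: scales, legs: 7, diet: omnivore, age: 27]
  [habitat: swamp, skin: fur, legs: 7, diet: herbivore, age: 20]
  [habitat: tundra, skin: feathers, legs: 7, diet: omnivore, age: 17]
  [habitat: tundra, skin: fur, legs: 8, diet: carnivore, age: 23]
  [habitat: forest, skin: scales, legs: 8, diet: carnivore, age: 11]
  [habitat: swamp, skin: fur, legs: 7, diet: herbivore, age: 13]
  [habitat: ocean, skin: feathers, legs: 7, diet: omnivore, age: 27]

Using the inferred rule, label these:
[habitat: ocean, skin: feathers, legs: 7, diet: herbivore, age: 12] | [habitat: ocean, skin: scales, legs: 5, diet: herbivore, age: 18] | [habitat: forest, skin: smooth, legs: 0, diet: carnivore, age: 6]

Negative, Positive, Positive

All 'Positive' examples share one property — legs ≤ 6 — and every 'Negative' example lacks it.
[habitat: ocean, skin: feathers, legs: 7, diet: herbivore, age: 12]: legs = 7 — fails this test, so Negative.
[habitat: ocean, skin: scales, legs: 5, diet: herbivore, age: 18]: legs = 5 — passes, so Positive.
[habitat: forest, skin: smooth, legs: 0, diet: carnivore, age: 6]: legs = 0 — passes, so Positive.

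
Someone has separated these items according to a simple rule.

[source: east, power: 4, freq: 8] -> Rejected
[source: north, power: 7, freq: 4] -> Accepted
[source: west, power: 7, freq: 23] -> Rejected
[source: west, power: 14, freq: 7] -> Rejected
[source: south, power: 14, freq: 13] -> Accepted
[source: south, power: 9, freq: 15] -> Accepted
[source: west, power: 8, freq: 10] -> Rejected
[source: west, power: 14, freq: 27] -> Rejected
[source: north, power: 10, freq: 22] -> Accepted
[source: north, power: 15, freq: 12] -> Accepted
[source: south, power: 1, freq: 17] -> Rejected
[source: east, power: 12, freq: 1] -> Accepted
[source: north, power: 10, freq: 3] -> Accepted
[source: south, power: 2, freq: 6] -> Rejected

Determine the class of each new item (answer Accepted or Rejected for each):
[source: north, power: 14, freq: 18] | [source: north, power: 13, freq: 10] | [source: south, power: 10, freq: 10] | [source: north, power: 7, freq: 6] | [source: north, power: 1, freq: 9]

The classifier is using: source is not west AND power ≥ 7.
Accepted: [source: north, power: 14, freq: 18], since source is north, power = 14. Accepted: [source: north, power: 13, freq: 10], since source is north, power = 13. Accepted: [source: south, power: 10, freq: 10], since source is south, power = 10. Accepted: [source: north, power: 7, freq: 6], since source is north, power = 7. Rejected: [source: north, power: 1, freq: 9], since source is north, power = 1.

Accepted, Accepted, Accepted, Accepted, Rejected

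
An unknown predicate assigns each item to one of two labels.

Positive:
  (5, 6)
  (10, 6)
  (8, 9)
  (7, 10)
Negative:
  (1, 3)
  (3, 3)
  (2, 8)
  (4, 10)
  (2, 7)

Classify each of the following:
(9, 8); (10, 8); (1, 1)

Positive, Positive, Negative

'Positive' ⟺ first ≥ 5.
(9, 8): first 9, qualifies → Positive. (10, 8): first 10, qualifies → Positive. (1, 1): first 1, doesn't match → Negative.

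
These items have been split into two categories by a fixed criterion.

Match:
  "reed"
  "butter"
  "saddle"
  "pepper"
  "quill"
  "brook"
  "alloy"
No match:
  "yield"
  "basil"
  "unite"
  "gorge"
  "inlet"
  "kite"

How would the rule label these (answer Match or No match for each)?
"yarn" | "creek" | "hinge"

No match, Match, No match

A rule that fits every label: has a double letter — true of each 'Match' example, false of each 'No match' one.
"yarn" — no doubled letter, hence No match.
"creek" — 'ee' doubled, hence Match.
"hinge" — no doubled letter, hence No match.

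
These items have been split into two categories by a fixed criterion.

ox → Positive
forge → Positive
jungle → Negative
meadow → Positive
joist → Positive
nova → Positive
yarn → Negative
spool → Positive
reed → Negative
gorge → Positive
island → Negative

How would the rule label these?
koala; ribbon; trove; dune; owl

Positive, Positive, Positive, Negative, Positive

The classifier is using: contains 'o'.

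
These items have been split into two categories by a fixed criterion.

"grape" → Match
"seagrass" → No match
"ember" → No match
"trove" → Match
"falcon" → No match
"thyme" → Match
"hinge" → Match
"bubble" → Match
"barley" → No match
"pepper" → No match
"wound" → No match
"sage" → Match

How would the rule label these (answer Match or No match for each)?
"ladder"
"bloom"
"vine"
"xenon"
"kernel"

The distinguishing property — ends with 'e' — holds for all the 'Match' cases and none of the 'No match' cases.
"ladder" → ends with 'r' → No match.
"bloom" → ends with 'm' → No match.
"vine" → ends with 'e' → Match.
"xenon" → ends with 'n' → No match.
"kernel" → ends with 'l' → No match.

No match, No match, Match, No match, No match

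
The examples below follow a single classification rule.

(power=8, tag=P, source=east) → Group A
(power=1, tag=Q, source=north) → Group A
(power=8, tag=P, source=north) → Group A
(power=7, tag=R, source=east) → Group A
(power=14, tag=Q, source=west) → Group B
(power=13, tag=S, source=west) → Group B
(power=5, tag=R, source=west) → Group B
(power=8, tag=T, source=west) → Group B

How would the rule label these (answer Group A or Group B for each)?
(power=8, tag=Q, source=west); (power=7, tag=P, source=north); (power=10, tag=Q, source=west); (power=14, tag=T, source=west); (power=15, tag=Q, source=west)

Group B, Group A, Group B, Group B, Group B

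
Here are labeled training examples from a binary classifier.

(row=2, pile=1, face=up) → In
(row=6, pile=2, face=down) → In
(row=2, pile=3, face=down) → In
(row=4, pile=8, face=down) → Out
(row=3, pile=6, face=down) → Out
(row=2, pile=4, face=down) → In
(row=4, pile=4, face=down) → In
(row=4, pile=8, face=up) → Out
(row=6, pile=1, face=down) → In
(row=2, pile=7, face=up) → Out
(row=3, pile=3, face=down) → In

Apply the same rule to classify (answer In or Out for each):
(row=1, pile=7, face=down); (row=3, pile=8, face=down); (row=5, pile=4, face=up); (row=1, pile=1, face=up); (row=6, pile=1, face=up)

A rule that fits every label: pile ≤ 4 — true of each 'In' example, false of each 'Out' one.
(row=1, pile=7, face=down): pile = 7, lacks this property → Out.
(row=3, pile=8, face=down): pile = 8, lacks this property → Out.
(row=5, pile=4, face=up): pile = 4, passes → In.
(row=1, pile=1, face=up): pile = 1, passes → In.
(row=6, pile=1, face=up): pile = 1, passes → In.

Out, Out, In, In, In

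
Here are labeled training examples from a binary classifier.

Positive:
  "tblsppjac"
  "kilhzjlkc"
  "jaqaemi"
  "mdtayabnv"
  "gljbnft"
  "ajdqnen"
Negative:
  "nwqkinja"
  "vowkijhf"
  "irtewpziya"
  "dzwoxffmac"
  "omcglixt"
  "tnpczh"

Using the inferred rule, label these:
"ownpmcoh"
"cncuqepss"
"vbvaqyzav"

Negative, Positive, Positive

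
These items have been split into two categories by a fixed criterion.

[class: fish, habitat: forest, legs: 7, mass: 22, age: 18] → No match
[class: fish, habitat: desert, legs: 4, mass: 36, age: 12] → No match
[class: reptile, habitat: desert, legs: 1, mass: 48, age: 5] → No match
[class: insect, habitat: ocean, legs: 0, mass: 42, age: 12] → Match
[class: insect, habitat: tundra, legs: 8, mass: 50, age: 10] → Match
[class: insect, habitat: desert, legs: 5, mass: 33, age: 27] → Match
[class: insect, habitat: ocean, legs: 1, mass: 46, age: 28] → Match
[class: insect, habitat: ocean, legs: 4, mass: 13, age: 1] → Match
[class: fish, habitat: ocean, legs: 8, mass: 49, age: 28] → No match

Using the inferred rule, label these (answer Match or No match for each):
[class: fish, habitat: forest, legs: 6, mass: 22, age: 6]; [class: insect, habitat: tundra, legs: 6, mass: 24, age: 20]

The common property of the 'Match' items is: class is insect. No 'No match' item has it.
[class: fish, habitat: forest, legs: 6, mass: 22, age: 6] — class is fish, hence No match. [class: insect, habitat: tundra, legs: 6, mass: 24, age: 20] — class is insect, hence Match.

No match, Match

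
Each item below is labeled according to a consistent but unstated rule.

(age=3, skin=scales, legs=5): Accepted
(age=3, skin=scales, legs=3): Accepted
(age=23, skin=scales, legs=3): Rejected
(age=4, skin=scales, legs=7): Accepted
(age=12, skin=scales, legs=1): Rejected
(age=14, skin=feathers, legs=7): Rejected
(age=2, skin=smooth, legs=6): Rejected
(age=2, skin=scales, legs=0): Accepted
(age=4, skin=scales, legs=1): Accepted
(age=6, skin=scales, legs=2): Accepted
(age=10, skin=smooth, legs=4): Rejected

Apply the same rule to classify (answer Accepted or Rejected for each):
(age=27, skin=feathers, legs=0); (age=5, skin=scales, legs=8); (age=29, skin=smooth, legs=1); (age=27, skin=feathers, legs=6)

Rejected, Accepted, Rejected, Rejected

The classifier is using: skin is scales AND age ≤ 6.
(age=27, skin=feathers, legs=0): skin is feathers, age = 27, doesn't match → Rejected.
(age=5, skin=scales, legs=8): skin is scales, age = 5, has this property → Accepted.
(age=29, skin=smooth, legs=1): skin is smooth, age = 29, doesn't match → Rejected.
(age=27, skin=feathers, legs=6): skin is feathers, age = 27, doesn't match → Rejected.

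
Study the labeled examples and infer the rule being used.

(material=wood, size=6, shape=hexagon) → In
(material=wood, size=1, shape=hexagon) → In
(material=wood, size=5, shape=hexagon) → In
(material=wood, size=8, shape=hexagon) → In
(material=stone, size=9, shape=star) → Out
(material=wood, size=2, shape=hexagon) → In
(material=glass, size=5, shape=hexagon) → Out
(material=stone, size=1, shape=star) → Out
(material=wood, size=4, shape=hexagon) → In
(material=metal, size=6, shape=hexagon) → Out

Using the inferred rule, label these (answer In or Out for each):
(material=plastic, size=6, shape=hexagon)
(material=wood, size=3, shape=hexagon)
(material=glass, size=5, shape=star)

The distinguishing property — material is wood — holds for all the 'In' cases and none of the 'Out' cases.

Out, In, Out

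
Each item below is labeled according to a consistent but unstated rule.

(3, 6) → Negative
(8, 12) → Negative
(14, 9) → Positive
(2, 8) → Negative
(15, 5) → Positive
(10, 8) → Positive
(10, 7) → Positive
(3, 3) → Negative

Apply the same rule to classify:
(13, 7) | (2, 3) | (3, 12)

Rule: first > second. This holds for each 'Positive' example and fails for each 'Negative' one.
(13, 7): 13 > 7 — checks out, so Positive. (2, 3): 2 < 3 — doesn't match, so Negative. (3, 12): 3 < 12 — doesn't match, so Negative.

Positive, Negative, Negative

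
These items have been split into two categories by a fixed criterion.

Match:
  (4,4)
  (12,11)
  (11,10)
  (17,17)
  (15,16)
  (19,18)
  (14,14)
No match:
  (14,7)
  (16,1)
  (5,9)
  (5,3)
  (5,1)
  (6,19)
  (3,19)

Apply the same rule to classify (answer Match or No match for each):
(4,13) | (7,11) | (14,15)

No match, No match, Match

A rule that fits every label: |first − second| ≤ 1 — true of each 'Match' example, false of each 'No match' one.
(4,13): |4−13| = 9 — does not satisfy this, so No match. (7,11): |7−11| = 4 — does not satisfy this, so No match. (14,15): |14−15| = 1 — matches, so Match.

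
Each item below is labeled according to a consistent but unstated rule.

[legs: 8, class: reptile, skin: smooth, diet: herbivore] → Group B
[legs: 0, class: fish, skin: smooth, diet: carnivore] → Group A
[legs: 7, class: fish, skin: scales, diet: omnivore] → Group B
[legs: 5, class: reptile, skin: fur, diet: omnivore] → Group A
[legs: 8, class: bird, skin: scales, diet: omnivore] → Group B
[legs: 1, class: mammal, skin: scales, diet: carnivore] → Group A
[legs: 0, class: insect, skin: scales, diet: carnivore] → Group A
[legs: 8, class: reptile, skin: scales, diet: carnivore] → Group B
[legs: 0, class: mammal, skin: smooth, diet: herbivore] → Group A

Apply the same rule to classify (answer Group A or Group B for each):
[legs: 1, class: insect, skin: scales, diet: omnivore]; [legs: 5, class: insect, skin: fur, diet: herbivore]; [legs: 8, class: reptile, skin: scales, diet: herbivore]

The rule appears to be: legs ≤ 5.
Group A: [legs: 1, class: insect, skin: scales, diet: omnivore], since legs = 1. Group A: [legs: 5, class: insect, skin: fur, diet: herbivore], since legs = 5. Group B: [legs: 8, class: reptile, skin: scales, diet: herbivore], since legs = 8.

Group A, Group A, Group B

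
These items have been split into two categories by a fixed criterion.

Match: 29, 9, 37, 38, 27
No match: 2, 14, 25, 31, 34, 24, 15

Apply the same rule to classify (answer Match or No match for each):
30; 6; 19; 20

One predicate separates the groups cleanly: digit sum ≥ 8.
30 → digit sum 3+0 = 3 → No match. 6 → digit sum 6 → No match. 19 → digit sum 1+9 = 10 → Match. 20 → digit sum 2+0 = 2 → No match.

No match, No match, Match, No match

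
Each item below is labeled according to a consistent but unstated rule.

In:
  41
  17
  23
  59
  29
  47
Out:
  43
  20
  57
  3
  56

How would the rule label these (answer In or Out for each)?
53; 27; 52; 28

In, Out, Out, Out

Comparing the two groups points to one rule — ≡ 5 (mod 6).
53 — 53 mod 6 = 5, hence In. 27 — 27 mod 6 = 3, hence Out. 52 — 52 mod 6 = 4, hence Out. 28 — 28 mod 6 = 4, hence Out.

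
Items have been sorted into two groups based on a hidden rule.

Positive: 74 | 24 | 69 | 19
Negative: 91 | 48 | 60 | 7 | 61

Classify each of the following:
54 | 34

Positive, Positive

The classifier is using: ≡ 4 (mod 5).
54: Positive (54 mod 5 = 4).
34: Positive (34 mod 5 = 4).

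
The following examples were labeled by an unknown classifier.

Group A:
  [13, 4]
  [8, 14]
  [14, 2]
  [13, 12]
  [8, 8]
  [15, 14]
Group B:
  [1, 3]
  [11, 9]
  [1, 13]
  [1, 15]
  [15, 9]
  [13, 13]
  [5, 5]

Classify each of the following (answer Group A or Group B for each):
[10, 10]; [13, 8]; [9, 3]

The rule appears to be: second is even.
[10, 10] — second 10, hence Group A.
[13, 8] — second 8, hence Group A.
[9, 3] — second 3, hence Group B.

Group A, Group A, Group B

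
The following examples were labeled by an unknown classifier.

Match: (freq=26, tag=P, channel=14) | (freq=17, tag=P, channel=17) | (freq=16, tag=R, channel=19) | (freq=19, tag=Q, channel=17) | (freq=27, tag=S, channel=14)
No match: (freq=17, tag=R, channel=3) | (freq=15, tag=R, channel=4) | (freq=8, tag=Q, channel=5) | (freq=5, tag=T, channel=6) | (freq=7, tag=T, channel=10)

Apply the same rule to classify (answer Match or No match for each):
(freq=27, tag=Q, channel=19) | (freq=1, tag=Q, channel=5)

Every 'Match' example satisfies: channel ≥ 14. None of the 'No match' examples do.

Match, No match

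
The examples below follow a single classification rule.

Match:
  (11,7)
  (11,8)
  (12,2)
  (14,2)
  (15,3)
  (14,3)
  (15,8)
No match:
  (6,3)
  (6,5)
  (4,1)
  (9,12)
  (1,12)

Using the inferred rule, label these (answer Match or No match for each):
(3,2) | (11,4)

No match, Match

A rule that fits every label: first ≥ 11 — true of each 'Match' example, false of each 'No match' one.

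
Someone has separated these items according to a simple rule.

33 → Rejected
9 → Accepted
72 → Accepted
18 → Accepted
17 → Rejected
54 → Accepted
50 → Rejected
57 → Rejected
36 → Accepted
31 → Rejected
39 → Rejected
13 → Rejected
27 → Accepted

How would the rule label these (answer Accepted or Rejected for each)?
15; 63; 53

Rejected, Accepted, Rejected

'Accepted' ⟺ multiple of 9.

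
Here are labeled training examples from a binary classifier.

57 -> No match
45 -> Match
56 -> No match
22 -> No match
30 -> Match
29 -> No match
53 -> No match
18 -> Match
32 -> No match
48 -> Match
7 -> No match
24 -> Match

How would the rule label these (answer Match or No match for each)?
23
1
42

The common property of the 'Match' items is: multiple of 3 AND at most 48. No 'No match' item has it.
23 → 23 = 3·7 + 2, 23 ≤ 48 → No match.
1 → 1 = 3·0 + 1, 1 ≤ 48 → No match.
42 → 42 = 3·14, 42 ≤ 48 → Match.

No match, No match, Match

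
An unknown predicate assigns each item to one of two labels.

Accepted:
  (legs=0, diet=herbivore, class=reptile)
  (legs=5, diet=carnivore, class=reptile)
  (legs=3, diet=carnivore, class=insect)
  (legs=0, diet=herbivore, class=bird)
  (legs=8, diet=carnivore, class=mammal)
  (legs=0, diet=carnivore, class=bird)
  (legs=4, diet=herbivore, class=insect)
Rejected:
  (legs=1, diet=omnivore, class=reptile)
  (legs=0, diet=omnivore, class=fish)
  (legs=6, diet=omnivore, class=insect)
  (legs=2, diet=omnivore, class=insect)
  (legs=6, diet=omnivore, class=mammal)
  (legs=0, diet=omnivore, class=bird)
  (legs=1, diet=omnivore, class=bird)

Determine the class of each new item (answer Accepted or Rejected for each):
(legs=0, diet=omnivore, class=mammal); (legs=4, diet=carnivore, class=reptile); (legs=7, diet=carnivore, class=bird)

Looking at the examples, the only property every 'Accepted' case has and every 'Rejected' case lacks is: diet is not omnivore.

Rejected, Accepted, Accepted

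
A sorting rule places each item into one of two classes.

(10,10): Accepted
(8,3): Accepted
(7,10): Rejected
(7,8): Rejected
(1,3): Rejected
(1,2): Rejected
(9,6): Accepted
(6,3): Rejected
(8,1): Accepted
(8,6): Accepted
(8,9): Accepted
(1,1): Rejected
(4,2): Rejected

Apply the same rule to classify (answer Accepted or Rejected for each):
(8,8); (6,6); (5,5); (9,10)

The pattern is that an item is 'Accepted' exactly when: first ≥ 8.
(8,8) — first 8, hence Accepted.
(6,6) — first 6, hence Rejected.
(5,5) — first 5, hence Rejected.
(9,10) — first 9, hence Accepted.

Accepted, Rejected, Rejected, Accepted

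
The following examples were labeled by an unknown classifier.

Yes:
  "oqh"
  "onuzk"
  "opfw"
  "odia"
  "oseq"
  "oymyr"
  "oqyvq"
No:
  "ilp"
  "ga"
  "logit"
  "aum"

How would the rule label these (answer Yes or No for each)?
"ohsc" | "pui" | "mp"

The common property of the 'Yes' items is: starts with 'o'. No 'No' item has it.
"ohsc": starts with 'o' — satisfies this, so Yes.
"pui": starts with 'p' — does not fit, so No.
"mp": starts with 'm' — does not fit, so No.

Yes, No, No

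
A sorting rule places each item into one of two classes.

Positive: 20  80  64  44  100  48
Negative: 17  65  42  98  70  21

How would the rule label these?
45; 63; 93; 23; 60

Negative, Negative, Negative, Negative, Positive

The rule appears to be: multiple of 4.
45: 45 = 4·11 + 1, does not satisfy this → Negative.
63: 63 = 4·15 + 3, does not satisfy this → Negative.
93: 93 = 4·23 + 1, does not satisfy this → Negative.
23: 23 = 4·5 + 3, does not satisfy this → Negative.
60: 60 = 4·15, satisfies this → Positive.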